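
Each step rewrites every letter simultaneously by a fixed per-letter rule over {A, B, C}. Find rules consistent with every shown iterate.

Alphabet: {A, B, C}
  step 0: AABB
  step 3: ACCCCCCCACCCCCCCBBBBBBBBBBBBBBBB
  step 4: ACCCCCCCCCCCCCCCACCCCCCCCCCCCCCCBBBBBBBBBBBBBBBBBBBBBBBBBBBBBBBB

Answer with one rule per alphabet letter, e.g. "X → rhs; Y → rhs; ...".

A->AC, B->BB, C->CC

  step 3 ⇒ step 4: ACCCCCCCACCCCCCCBBBBBBBBBBBBBBBB ⇒ AC·CC·CC·CC·CC·CC·CC·CC·AC·CC·CC·CC·CC·CC·CC·CC·BB·BB·BB·BB·BB·BB·BB·BB·BB·BB·BB·BB·BB·BB·BB·BB
    A ↦ AC
    B ↦ BB
    C ↦ CC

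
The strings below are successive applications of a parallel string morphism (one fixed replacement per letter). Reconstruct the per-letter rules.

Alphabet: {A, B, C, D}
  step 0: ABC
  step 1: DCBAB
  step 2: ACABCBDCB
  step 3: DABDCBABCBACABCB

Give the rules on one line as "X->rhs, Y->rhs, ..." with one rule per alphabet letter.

A->D, B->CB, C->AB, D->AC

  step 2 ⇒ step 3: ACABCBDCB ⇒ D·AB·D·CB·AB·CB·AC·AB·CB
    A ↦ D
    B ↦ CB
    C ↦ AB
    D ↦ AC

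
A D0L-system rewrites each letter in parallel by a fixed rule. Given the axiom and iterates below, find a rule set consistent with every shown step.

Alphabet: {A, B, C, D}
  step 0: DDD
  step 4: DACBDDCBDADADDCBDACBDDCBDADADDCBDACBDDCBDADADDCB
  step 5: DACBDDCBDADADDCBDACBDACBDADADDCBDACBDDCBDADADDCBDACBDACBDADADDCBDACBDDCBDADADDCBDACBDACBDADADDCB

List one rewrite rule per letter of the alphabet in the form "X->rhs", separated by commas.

  step 4 ⇒ step 5: DACBDDCBDADADDCBDACBDDCBDADADDCBDACBDDCBDADADDCB ⇒ DA·CB·DD·CB·DA·DA·DD·CB·DA·CB·DA·CB·DA·DA·DD·CB·DA·CB·DD·CB·DA·DA·DD·CB·DA·CB·DA·CB·DA·DA·DD·CB·DA·CB·DD·CB·DA·DA·DD·CB·DA·CB·DA·CB·DA·DA·DD·CB
    A ↦ CB
    B ↦ CB
    C ↦ DD
    D ↦ DA

A->CB, B->CB, C->DD, D->DA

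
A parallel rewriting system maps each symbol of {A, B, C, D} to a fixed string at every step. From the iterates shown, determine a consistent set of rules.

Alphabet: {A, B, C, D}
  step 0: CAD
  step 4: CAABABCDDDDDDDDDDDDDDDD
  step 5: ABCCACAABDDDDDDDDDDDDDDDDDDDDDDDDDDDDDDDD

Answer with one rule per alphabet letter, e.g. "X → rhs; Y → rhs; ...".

  step 4 ⇒ step 5: CAABABCDDDDDDDDDDDDDDDD ⇒ AB·C·C·A·C·A·AB·DD·DD·DD·DD·DD·DD·DD·DD·DD·DD·DD·DD·DD·DD·DD·DD
    A ↦ C
    B ↦ A
    C ↦ AB
    D ↦ DD

A->C, B->A, C->AB, D->DD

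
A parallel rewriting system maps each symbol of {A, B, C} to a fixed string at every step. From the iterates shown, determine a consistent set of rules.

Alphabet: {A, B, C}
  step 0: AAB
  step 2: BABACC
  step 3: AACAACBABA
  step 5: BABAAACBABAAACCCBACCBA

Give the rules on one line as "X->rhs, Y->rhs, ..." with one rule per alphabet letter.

A->C, B->AA, C->BA

  step 2 ⇒ step 3: BABACC ⇒ AA·C·AA·C·BA·BA
    A ↦ C
    B ↦ AA
    C ↦ BA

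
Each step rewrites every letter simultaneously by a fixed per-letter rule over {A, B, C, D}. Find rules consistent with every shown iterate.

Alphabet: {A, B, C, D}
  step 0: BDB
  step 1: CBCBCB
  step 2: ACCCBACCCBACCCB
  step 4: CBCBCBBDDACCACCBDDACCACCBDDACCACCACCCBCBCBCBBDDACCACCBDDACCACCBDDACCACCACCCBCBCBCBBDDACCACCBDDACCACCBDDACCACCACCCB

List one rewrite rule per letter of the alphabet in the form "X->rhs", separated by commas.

A->BDD, B->CB, C->ACC, D->CB

  step 1 ⇒ step 2: CBCBCB ⇒ ACC·CB·ACC·CB·ACC·CB
    B ↦ CB
    C ↦ ACC
    A ↦ BDD  (constrained at step 2)
  step 0 ⇒ step 1: BDB ⇒ CB·CB·CB
    D ↦ CB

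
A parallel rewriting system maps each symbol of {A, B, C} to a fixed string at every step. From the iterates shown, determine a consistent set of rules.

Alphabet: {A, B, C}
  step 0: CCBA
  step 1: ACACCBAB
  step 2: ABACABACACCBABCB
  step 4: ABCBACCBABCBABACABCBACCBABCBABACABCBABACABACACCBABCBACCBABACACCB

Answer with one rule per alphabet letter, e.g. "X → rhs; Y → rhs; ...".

  step 1 ⇒ step 2: ACACCBAB ⇒ AB·AC·AB·AC·AC·CB·AB·CB
    A ↦ AB
    B ↦ CB
    C ↦ AC

A->AB, B->CB, C->AC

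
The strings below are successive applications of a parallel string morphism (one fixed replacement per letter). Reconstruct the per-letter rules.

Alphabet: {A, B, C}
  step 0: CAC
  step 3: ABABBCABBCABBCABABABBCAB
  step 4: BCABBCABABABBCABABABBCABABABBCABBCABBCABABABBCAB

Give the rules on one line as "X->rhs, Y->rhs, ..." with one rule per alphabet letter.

A->BC, B->AB, C->AB

  step 3 ⇒ step 4: ABABBCABBCABBCABABABBCAB ⇒ BC·AB·BC·AB·AB·AB·BC·AB·AB·AB·BC·AB·AB·AB·BC·AB·BC·AB·BC·AB·AB·AB·BC·AB
    A ↦ BC
    B ↦ AB
    C ↦ AB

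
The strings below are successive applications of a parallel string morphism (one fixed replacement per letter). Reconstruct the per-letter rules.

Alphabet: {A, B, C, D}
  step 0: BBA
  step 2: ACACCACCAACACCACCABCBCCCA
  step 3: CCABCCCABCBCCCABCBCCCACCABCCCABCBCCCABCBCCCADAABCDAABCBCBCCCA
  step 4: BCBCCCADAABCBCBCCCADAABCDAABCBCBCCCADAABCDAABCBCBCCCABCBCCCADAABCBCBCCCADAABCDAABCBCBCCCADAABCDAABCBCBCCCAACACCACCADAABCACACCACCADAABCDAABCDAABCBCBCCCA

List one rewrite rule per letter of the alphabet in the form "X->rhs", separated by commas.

A->CCA, B->DAA, C->BC, D->ACA

  step 3 ⇒ step 4: CCABCCCABCBCCCABCBCCCACCABCCCABCBCCCABCBCCCADAABCDAABCBCBCCCA ⇒ BC·BC·CCA·DAA·BC·BC·BC·CCA·DAA·BC·DAA·BC·BC·BC·CCA·DAA·BC·DAA·BC·BC·BC·CCA·BC·BC·CCA·DAA·BC·BC·BC·CCA·DAA·BC·DAA·BC·BC·BC·CCA·DAA·BC·DAA·BC·BC·BC·CCA·ACA·CCA·CCA·DAA·BC·ACA·CCA·CCA·DAA·BC·DAA·BC·DAA·BC·BC·BC·CCA
    A ↦ CCA
    B ↦ DAA
    C ↦ BC
    D ↦ ACA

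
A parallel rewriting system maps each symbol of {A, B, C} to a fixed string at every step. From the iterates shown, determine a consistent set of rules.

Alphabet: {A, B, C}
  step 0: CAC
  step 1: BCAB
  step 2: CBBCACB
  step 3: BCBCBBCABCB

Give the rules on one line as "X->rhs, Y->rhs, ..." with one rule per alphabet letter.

  step 2 ⇒ step 3: CBBCACB ⇒ B·CB·CB·B·CA·B·CB
    A ↦ CA
    B ↦ CB
    C ↦ B

A->CA, B->CB, C->B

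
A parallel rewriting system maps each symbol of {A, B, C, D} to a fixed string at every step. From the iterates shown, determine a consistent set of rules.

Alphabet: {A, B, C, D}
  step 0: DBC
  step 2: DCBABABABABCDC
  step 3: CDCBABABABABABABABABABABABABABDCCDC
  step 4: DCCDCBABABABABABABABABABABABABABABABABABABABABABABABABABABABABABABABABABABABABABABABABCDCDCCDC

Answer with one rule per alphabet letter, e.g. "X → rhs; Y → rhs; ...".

A->ABA, B->BAB, C->DC, D->C

  step 3 ⇒ step 4: CDCBABABABABABABABABABABABABABDCCDC ⇒ DC·C·DC·BAB·ABA·BAB·ABA·BAB·ABA·BAB·ABA·BAB·ABA·BAB·ABA·BAB·ABA·BAB·ABA·BAB·ABA·BAB·ABA·BAB·ABA·BAB·ABA·BAB·ABA·BAB·C·DC·DC·C·DC
    A ↦ ABA
    B ↦ BAB
    C ↦ DC
    D ↦ C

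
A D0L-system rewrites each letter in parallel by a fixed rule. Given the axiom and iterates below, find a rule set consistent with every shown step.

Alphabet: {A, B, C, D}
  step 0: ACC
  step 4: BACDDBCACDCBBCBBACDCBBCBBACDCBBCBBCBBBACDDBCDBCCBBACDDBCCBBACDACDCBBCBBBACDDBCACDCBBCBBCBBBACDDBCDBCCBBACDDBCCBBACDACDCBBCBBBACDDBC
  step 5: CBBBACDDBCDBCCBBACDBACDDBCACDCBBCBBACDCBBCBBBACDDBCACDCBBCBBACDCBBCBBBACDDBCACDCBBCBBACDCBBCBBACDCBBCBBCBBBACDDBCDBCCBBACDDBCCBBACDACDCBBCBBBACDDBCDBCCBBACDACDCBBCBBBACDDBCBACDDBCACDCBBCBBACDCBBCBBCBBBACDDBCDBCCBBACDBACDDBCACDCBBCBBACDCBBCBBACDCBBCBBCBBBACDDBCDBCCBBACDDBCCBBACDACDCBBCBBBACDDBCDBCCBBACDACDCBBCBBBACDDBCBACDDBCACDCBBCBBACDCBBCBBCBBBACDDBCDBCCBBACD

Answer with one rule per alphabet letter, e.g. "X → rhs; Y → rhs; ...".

  step 4 ⇒ step 5: BACDDBCACDCBBCBBACDCBBCBBACDCBBCBBCBBBACDDBCDBCCBBACDDBCCBBACDACDCBBCBBBACDDBCACDCBBCBBCBBBACDDBCDBCCBBACDDBCCBBACDACDCBBCBBBACDDBC ⇒ CBB·B·ACD·DBC·DBC·CBB·ACD·B·ACD·DBC·ACD·CBB·CBB·ACD·CBB·CBB·B·ACD·DBC·ACD·CBB·CBB·ACD·CBB·CBB·B·ACD·DBC·ACD·CBB·CBB·ACD·CBB·CBB·ACD·CBB·CBB·CBB·B·ACD·DBC·DBC·CBB·ACD·DBC·CBB·ACD·ACD·CBB·CBB·B·ACD·DBC·DBC·CBB·ACD·ACD·CBB·CBB·B·ACD·DBC·B·ACD·DBC·ACD·CBB·CBB·ACD·CBB·CBB·CBB·B·ACD·DBC·DBC·CBB·ACD·B·ACD·DBC·ACD·CBB·CBB·ACD·CBB·CBB·ACD·CBB·CBB·CBB·B·ACD·DBC·DBC·CBB·ACD·DBC·CBB·ACD·ACD·CBB·CBB·B·ACD·DBC·DBC·CBB·ACD·ACD·CBB·CBB·B·ACD·DBC·B·ACD·DBC·ACD·CBB·CBB·ACD·CBB·CBB·CBB·B·ACD·DBC·DBC·CBB·ACD
    A ↦ B
    B ↦ CBB
    C ↦ ACD
    D ↦ DBC

A->B, B->CBB, C->ACD, D->DBC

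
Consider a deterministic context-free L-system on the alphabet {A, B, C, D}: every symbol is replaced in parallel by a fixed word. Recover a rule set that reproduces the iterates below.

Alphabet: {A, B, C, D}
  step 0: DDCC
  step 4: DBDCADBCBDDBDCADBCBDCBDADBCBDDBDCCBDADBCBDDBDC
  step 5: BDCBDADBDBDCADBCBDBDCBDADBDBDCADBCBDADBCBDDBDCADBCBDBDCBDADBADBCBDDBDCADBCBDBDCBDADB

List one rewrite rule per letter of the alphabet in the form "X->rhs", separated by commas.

A->D, B->C, C->ADB, D->BD

  step 4 ⇒ step 5: DBDCADBCBDDBDCADBCBDCBDADBCBDDBDCCBDADBCBDDBDC ⇒ BD·C·BD·ADB·D·BD·C·ADB·C·BD·BD·C·BD·ADB·D·BD·C·ADB·C·BD·ADB·C·BD·D·BD·C·ADB·C·BD·BD·C·BD·ADB·ADB·C·BD·D·BD·C·ADB·C·BD·BD·C·BD·ADB
    A ↦ D
    B ↦ C
    C ↦ ADB
    D ↦ BD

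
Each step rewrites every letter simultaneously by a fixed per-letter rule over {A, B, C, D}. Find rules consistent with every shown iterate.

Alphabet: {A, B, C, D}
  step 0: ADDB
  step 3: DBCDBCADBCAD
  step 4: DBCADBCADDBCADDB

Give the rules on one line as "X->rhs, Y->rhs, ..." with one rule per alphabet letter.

A->D, B->C, C->A, D->DB

  step 3 ⇒ step 4: DBCDBCADBCAD ⇒ DB·C·A·DB·C·A·D·DB·C·A·D·DB
    A ↦ D
    B ↦ C
    C ↦ A
    D ↦ DB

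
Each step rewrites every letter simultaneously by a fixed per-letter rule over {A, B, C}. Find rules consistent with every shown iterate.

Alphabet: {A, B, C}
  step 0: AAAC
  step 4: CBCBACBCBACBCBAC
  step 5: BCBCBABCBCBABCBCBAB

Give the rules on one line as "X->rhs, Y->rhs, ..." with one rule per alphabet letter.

A->BA, B->C, C->B

  step 4 ⇒ step 5: CBCBACBCBACBCBAC ⇒ B·C·B·C·BA·B·C·B·C·BA·B·C·B·C·BA·B
    A ↦ BA
    B ↦ C
    C ↦ B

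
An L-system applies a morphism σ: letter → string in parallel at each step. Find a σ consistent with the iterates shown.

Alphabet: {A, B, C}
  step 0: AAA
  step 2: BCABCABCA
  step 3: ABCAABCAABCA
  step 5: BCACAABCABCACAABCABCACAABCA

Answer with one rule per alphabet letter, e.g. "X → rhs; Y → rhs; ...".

A->CA, B->A, C->B

  step 2 ⇒ step 3: BCABCABCA ⇒ A·B·CA·A·B·CA·A·B·CA
    A ↦ CA
    B ↦ A
    C ↦ B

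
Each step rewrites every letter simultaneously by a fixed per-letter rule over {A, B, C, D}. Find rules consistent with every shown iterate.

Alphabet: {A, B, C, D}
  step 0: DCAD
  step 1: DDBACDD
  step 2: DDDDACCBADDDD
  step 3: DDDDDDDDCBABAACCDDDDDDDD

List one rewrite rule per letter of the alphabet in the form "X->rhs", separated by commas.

A->C, B->AC, C->BA, D->DD

  step 2 ⇒ step 3: DDDDACCBADDDD ⇒ DD·DD·DD·DD·C·BA·BA·AC·C·DD·DD·DD·DD
    A ↦ C
    B ↦ AC
    C ↦ BA
    D ↦ DD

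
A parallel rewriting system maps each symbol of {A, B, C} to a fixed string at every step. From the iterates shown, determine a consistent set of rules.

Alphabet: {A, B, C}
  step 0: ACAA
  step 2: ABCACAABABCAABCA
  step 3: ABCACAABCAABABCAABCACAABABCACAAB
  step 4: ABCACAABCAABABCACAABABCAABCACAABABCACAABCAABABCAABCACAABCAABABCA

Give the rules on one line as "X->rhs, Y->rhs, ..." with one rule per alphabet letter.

  step 3 ⇒ step 4: ABCACAABCAABABCAABCACAABABCACAAB ⇒ AB·CA·CA·AB·CA·AB·AB·CA·CA·AB·AB·CA·AB·CA·CA·AB·AB·CA·CA·AB·CA·AB·AB·CA·AB·CA·CA·AB·CA·AB·AB·CA
    A ↦ AB
    B ↦ CA
    C ↦ CA

A->AB, B->CA, C->CA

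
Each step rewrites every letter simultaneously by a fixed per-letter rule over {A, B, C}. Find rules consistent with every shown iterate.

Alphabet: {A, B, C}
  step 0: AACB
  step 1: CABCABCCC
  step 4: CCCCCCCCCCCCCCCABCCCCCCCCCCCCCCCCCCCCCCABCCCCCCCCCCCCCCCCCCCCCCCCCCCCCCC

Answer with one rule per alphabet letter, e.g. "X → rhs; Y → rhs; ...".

A->CAB, B->C, C->CC

  step 0 ⇒ step 1: AACB ⇒ CAB·CAB·CC·C
    A ↦ CAB
    B ↦ C
    C ↦ CC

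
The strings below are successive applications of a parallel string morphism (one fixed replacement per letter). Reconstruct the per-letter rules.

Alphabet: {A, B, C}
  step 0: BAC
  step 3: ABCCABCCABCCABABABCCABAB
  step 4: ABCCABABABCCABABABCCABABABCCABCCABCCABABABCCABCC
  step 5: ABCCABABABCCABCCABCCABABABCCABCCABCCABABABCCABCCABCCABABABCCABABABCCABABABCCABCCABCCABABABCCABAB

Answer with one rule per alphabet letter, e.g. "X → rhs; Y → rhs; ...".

A->AB, B->CC, C->AB

  step 4 ⇒ step 5: ABCCABABABCCABABABCCABABABCCABCCABCCABABABCCABCC ⇒ AB·CC·AB·AB·AB·CC·AB·CC·AB·CC·AB·AB·AB·CC·AB·CC·AB·CC·AB·AB·AB·CC·AB·CC·AB·CC·AB·AB·AB·CC·AB·AB·AB·CC·AB·AB·AB·CC·AB·CC·AB·CC·AB·AB·AB·CC·AB·AB
    A ↦ AB
    B ↦ CC
    C ↦ AB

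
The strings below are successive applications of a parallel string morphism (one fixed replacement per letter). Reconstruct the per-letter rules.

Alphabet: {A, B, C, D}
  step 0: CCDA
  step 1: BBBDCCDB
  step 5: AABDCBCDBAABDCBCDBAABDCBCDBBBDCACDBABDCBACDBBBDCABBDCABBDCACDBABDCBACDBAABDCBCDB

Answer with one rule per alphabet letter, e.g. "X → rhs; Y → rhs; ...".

  step 0 ⇒ step 1: CCDA ⇒ B·B·BDC·CDB
    A ↦ CDB
    C ↦ B
    D ↦ BDC
    B ↦ A  (constrained at step 1)

A->CDB, B->A, C->B, D->BDC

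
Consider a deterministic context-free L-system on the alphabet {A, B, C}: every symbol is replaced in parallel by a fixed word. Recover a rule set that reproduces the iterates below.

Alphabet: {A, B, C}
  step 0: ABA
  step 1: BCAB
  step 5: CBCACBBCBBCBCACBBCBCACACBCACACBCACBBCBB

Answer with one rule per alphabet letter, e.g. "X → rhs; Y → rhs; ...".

A->B, B->CA, C->CB

  step 0 ⇒ step 1: ABA ⇒ B·CA·B
    A ↦ B
    B ↦ CA
    C ↦ CB  (constrained at step 1)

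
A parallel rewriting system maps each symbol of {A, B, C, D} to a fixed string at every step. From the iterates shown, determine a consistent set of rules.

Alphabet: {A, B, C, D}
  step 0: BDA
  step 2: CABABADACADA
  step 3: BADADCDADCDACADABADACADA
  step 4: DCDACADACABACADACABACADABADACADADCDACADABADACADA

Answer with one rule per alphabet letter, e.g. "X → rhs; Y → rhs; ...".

A->DA, B->DC, C->BA, D->CA

  step 3 ⇒ step 4: BADADCDADCDACADABADACADA ⇒ DC·DA·CA·DA·CA·BA·CA·DA·CA·BA·CA·DA·BA·DA·CA·DA·DC·DA·CA·DA·BA·DA·CA·DA
    A ↦ DA
    B ↦ DC
    C ↦ BA
    D ↦ CA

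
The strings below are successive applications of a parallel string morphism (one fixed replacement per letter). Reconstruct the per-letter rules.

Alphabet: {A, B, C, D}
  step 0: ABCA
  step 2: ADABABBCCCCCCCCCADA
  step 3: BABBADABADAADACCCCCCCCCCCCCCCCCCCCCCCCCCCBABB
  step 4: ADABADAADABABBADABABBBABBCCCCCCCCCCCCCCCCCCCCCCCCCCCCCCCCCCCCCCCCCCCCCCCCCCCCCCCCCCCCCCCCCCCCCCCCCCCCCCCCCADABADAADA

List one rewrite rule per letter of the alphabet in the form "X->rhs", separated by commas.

A->B, B->ADA, C->CCC, D->AB

  step 3 ⇒ step 4: BABBADABADAADACCCCCCCCCCCCCCCCCCCCCCCCCCCBABB ⇒ ADA·B·ADA·ADA·B·AB·B·ADA·B·AB·B·B·AB·B·CCC·CCC·CCC·CCC·CCC·CCC·CCC·CCC·CCC·CCC·CCC·CCC·CCC·CCC·CCC·CCC·CCC·CCC·CCC·CCC·CCC·CCC·CCC·CCC·CCC·CCC·CCC·ADA·B·ADA·ADA
    A ↦ B
    B ↦ ADA
    C ↦ CCC
    D ↦ AB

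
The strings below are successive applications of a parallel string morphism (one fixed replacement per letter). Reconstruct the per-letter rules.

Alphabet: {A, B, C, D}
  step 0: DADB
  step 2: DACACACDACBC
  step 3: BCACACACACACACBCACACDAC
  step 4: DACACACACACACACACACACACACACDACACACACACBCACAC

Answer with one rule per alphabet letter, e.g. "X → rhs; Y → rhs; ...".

  step 3 ⇒ step 4: BCACACACACACACBCACACDAC ⇒ D·AC·AC·AC·AC·AC·AC·AC·AC·AC·AC·AC·AC·AC·D·AC·AC·AC·AC·AC·BC·AC·AC
    A ↦ AC
    B ↦ D
    C ↦ AC
    D ↦ BC

A->AC, B->D, C->AC, D->BC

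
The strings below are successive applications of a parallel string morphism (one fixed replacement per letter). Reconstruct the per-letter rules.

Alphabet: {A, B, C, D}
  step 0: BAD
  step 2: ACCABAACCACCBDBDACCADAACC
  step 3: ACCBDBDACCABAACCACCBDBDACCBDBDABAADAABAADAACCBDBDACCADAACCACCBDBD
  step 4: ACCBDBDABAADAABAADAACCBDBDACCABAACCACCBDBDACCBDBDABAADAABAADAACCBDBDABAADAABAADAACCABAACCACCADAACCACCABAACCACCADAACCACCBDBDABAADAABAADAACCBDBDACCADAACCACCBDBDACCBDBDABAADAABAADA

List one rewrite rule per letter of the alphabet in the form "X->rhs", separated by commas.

A->ACC, B->ABA, C->BD, D->ADA

  step 3 ⇒ step 4: ACCBDBDACCABAACCACCBDBDACCBDBDABAADAABAADAACCBDBDACCADAACCACCBDBD ⇒ ACC·BD·BD·ABA·ADA·ABA·ADA·ACC·BD·BD·ACC·ABA·ACC·ACC·BD·BD·ACC·BD·BD·ABA·ADA·ABA·ADA·ACC·BD·BD·ABA·ADA·ABA·ADA·ACC·ABA·ACC·ACC·ADA·ACC·ACC·ABA·ACC·ACC·ADA·ACC·ACC·BD·BD·ABA·ADA·ABA·ADA·ACC·BD·BD·ACC·ADA·ACC·ACC·BD·BD·ACC·BD·BD·ABA·ADA·ABA·ADA
    A ↦ ACC
    B ↦ ABA
    C ↦ BD
    D ↦ ADA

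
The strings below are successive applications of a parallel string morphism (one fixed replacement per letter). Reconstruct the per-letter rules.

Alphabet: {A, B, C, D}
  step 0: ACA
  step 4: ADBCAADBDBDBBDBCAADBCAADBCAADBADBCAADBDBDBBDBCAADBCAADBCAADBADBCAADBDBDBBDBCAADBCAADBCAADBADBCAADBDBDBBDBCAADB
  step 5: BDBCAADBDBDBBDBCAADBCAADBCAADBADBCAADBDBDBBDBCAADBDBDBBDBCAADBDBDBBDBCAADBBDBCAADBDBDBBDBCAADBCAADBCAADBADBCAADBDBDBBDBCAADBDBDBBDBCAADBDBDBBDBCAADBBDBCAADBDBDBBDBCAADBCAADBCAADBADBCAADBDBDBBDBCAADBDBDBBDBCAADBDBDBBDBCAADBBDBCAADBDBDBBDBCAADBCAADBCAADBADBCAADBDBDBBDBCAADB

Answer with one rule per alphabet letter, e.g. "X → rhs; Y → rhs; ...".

  step 4 ⇒ step 5: ADBCAADBDBDBBDBCAADBCAADBCAADBADBCAADBDBDBBDBCAADBCAADBCAADBADBCAADBDBDBBDBCAADBCAADBCAADBADBCAADBDBDBBDBCAADB ⇒ BDB·CA·ADB·D·BDB·BDB·CA·ADB·CA·ADB·CA·ADB·ADB·CA·ADB·D·BDB·BDB·CA·ADB·D·BDB·BDB·CA·ADB·D·BDB·BDB·CA·ADB·BDB·CA·ADB·D·BDB·BDB·CA·ADB·CA·ADB·CA·ADB·ADB·CA·ADB·D·BDB·BDB·CA·ADB·D·BDB·BDB·CA·ADB·D·BDB·BDB·CA·ADB·BDB·CA·ADB·D·BDB·BDB·CA·ADB·CA·ADB·CA·ADB·ADB·CA·ADB·D·BDB·BDB·CA·ADB·D·BDB·BDB·CA·ADB·D·BDB·BDB·CA·ADB·BDB·CA·ADB·D·BDB·BDB·CA·ADB·CA·ADB·CA·ADB·ADB·CA·ADB·D·BDB·BDB·CA·ADB
    A ↦ BDB
    B ↦ ADB
    C ↦ D
    D ↦ CA

A->BDB, B->ADB, C->D, D->CA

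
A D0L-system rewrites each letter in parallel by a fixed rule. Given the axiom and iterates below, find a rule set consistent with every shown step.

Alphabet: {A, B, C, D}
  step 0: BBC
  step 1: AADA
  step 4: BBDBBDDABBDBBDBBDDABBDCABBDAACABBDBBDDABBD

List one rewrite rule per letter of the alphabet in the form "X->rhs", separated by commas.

  step 0 ⇒ step 1: BBC ⇒ A·A·DA
    B ↦ A
    C ↦ DA
    A ↦ BBD  (constrained at step 1)
    D ↦ CA  (constrained at step 1)

A->BBD, B->A, C->DA, D->CA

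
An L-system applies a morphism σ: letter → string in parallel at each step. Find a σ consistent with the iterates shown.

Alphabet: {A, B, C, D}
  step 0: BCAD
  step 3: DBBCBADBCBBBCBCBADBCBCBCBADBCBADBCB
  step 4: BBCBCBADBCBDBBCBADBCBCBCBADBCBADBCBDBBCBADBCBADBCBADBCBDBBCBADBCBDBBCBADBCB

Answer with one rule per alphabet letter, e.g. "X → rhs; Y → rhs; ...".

  step 3 ⇒ step 4: DBBCBADBCBBBCBCBADBCBCBCBADBCBADBCB ⇒ BB·CB·CB·ADB·CB·D·BB·CB·ADB·CB·CB·CB·ADB·CB·ADB·CB·D·BB·CB·ADB·CB·ADB·CB·ADB·CB·D·BB·CB·ADB·CB·D·BB·CB·ADB·CB
    A ↦ D
    B ↦ CB
    C ↦ ADB
    D ↦ BB

A->D, B->CB, C->ADB, D->BB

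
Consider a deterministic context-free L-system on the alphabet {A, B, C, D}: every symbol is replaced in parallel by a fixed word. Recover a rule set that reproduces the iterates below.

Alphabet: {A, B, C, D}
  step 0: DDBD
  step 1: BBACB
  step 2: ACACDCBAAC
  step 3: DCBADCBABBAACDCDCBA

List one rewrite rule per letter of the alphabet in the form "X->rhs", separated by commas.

A->DC, B->AC, C->BA, D->B

  step 2 ⇒ step 3: ACACDCBAAC ⇒ DC·BA·DC·BA·B·BA·AC·DC·DC·BA
    A ↦ DC
    B ↦ AC
    C ↦ BA
    D ↦ B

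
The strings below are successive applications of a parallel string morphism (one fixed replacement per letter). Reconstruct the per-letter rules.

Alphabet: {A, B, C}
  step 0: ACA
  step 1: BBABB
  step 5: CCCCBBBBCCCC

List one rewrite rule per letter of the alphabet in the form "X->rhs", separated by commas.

A->BB, B->C, C->A

  step 0 ⇒ step 1: ACA ⇒ BB·A·BB
    A ↦ BB
    C ↦ A
    B ↦ C  (constrained at step 1)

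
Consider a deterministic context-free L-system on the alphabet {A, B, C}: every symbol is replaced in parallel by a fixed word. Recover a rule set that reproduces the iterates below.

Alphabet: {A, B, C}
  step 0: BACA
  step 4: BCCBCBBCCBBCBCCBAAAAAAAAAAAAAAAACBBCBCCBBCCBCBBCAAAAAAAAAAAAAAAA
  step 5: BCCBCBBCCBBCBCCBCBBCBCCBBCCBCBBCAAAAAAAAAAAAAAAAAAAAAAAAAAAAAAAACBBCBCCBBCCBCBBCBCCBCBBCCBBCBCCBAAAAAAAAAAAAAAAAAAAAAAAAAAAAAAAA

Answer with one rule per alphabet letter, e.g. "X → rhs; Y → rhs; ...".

  step 4 ⇒ step 5: BCCBCBBCCBBCBCCBAAAAAAAAAAAAAAAACBBCBCCBBCCBCBBCAAAAAAAAAAAAAAAA ⇒ BC·CB·CB·BC·CB·BC·BC·CB·CB·BC·BC·CB·BC·CB·CB·BC·AA·AA·AA·AA·AA·AA·AA·AA·AA·AA·AA·AA·AA·AA·AA·AA·CB·BC·BC·CB·BC·CB·CB·BC·BC·CB·CB·BC·CB·BC·BC·CB·AA·AA·AA·AA·AA·AA·AA·AA·AA·AA·AA·AA·AA·AA·AA·AA
    A ↦ AA
    B ↦ BC
    C ↦ CB

A->AA, B->BC, C->CB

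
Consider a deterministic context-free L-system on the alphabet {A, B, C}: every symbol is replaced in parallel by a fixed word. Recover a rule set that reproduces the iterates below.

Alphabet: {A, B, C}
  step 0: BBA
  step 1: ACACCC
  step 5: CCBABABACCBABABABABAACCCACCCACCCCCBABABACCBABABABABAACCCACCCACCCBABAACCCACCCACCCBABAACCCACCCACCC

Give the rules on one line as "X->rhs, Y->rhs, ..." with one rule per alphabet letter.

A->CC, B->AC, C->BA

  step 0 ⇒ step 1: BBA ⇒ AC·AC·CC
    A ↦ CC
    B ↦ AC
    C ↦ BA  (constrained at step 1)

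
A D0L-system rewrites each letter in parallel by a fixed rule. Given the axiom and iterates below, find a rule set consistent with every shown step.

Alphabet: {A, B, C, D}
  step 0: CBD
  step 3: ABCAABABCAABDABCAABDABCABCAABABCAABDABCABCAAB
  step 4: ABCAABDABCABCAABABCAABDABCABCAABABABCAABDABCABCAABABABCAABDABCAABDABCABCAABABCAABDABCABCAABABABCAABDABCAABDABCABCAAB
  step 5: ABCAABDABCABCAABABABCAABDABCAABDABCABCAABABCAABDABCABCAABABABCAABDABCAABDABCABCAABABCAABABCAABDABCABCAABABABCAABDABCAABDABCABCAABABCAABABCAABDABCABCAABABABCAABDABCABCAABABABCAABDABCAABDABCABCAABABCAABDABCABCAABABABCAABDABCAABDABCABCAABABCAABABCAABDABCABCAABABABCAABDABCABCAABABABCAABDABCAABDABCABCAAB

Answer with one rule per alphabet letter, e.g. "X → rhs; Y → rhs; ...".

A->ABC, B->AAB, C->D, D->AB

  step 4 ⇒ step 5: ABCAABDABCABCAABABCAABDABCABCAABABABCAABDABCABCAABABABCAABDABCAABDABCABCAABABCAABDABCABCAABABABCAABDABCAABDABCABCAAB ⇒ ABC·AAB·D·ABC·ABC·AAB·AB·ABC·AAB·D·ABC·AAB·D·ABC·ABC·AAB·ABC·AAB·D·ABC·ABC·AAB·AB·ABC·AAB·D·ABC·AAB·D·ABC·ABC·AAB·ABC·AAB·ABC·AAB·D·ABC·ABC·AAB·AB·ABC·AAB·D·ABC·AAB·D·ABC·ABC·AAB·ABC·AAB·ABC·AAB·D·ABC·ABC·AAB·AB·ABC·AAB·D·ABC·ABC·AAB·AB·ABC·AAB·D·ABC·AAB·D·ABC·ABC·AAB·ABC·AAB·D·ABC·ABC·AAB·AB·ABC·AAB·D·ABC·AAB·D·ABC·ABC·AAB·ABC·AAB·ABC·AAB·D·ABC·ABC·AAB·AB·ABC·AAB·D·ABC·ABC·AAB·AB·ABC·AAB·D·ABC·AAB·D·ABC·ABC·AAB
    A ↦ ABC
    B ↦ AAB
    C ↦ D
    D ↦ AB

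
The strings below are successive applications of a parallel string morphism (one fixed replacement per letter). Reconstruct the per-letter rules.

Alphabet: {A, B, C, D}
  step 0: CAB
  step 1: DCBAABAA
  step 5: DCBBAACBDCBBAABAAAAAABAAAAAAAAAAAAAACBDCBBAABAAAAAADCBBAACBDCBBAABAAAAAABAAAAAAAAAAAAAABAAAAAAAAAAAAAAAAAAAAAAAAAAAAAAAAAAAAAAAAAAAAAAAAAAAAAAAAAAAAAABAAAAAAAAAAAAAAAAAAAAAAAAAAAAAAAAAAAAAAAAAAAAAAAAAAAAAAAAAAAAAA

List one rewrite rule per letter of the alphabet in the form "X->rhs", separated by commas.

A->AA, B->BAA, C->DCB, D->CB

  step 0 ⇒ step 1: CAB ⇒ DCB·AA·BAA
    A ↦ AA
    B ↦ BAA
    C ↦ DCB
    D ↦ CB  (constrained at step 1)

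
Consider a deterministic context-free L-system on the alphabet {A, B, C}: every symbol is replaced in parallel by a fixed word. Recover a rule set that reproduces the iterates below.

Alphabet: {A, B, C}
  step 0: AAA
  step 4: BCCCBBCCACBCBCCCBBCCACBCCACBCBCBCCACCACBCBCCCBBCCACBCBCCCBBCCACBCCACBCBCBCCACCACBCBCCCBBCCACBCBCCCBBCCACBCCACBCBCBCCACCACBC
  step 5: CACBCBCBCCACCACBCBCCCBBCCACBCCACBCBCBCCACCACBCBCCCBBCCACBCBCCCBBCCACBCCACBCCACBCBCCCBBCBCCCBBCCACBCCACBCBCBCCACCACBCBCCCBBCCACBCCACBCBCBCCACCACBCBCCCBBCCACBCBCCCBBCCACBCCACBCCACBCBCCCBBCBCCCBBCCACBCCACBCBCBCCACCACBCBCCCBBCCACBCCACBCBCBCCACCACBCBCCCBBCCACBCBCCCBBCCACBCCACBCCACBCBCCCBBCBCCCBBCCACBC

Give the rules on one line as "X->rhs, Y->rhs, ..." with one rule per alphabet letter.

  step 4 ⇒ step 5: BCCCBBCCACBCBCCCBBCCACBCCACBCBCBCCACCACBCBCCCBBCCACBCBCCCBBCCACBCCACBCBCBCCACCACBCBCCCBBCCACBCBCCCBBCCACBCCACBCBCBCCACCACBC ⇒ CAC·BC·BC·BC·CAC·CAC·BC·BC·CCB·BC·CAC·BC·CAC·BC·BC·BC·CAC·CAC·BC·BC·CCB·BC·CAC·BC·BC·CCB·BC·CAC·BC·CAC·BC·CAC·BC·BC·CCB·BC·BC·CCB·BC·CAC·BC·CAC·BC·BC·BC·CAC·CAC·BC·BC·CCB·BC·CAC·BC·CAC·BC·BC·BC·CAC·CAC·BC·BC·CCB·BC·CAC·BC·BC·CCB·BC·CAC·BC·CAC·BC·CAC·BC·BC·CCB·BC·BC·CCB·BC·CAC·BC·CAC·BC·BC·BC·CAC·CAC·BC·BC·CCB·BC·CAC·BC·CAC·BC·BC·BC·CAC·CAC·BC·BC·CCB·BC·CAC·BC·BC·CCB·BC·CAC·BC·CAC·BC·CAC·BC·BC·CCB·BC·BC·CCB·BC·CAC·BC
    A ↦ CCB
    B ↦ CAC
    C ↦ BC

A->CCB, B->CAC, C->BC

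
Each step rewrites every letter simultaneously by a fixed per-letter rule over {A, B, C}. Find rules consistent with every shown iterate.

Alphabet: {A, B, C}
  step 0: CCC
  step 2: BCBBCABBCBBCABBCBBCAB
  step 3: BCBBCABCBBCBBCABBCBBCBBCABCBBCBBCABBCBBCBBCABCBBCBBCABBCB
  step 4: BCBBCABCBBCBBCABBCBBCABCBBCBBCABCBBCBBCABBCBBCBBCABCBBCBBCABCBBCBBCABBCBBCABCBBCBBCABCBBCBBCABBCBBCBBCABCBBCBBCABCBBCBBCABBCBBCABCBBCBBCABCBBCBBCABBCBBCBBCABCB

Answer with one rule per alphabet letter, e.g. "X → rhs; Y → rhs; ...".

  step 3 ⇒ step 4: BCBBCABCBBCBBCABBCBBCBBCABCBBCBBCABBCBBCBBCABCBBCBBCABBCB ⇒ BCB·BCA·BCB·BCB·BCA·B·BCB·BCA·BCB·BCB·BCA·BCB·BCB·BCA·B·BCB·BCB·BCA·BCB·BCB·BCA·BCB·BCB·BCA·B·BCB·BCA·BCB·BCB·BCA·BCB·BCB·BCA·B·BCB·BCB·BCA·BCB·BCB·BCA·BCB·BCB·BCA·B·BCB·BCA·BCB·BCB·BCA·BCB·BCB·BCA·B·BCB·BCB·BCA·BCB
    A ↦ B
    B ↦ BCB
    C ↦ BCA

A->B, B->BCB, C->BCA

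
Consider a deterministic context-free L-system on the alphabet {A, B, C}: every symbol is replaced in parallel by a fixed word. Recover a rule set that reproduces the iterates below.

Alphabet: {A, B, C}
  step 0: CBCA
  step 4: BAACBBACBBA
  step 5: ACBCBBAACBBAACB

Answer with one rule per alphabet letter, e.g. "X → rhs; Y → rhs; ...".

A->CB, B->A, C->B

  step 4 ⇒ step 5: BAACBBACBBA ⇒ A·CB·CB·B·A·A·CB·B·A·A·CB
    A ↦ CB
    B ↦ A
    C ↦ B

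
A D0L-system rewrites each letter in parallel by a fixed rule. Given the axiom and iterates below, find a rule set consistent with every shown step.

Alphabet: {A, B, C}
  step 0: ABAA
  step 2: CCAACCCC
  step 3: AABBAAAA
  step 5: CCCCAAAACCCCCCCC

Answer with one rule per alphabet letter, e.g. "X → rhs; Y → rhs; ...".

  step 2 ⇒ step 3: CCAACCCC ⇒ A·A·B·B·A·A·A·A
    A ↦ B
    C ↦ A
    B ↦ CC  (constrained at step 0)

A->B, B->CC, C->A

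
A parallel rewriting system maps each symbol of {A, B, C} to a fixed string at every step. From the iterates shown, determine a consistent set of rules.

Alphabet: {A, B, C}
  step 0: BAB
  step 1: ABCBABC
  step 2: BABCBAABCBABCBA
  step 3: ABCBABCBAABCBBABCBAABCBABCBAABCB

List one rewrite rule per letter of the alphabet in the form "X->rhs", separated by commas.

A->B, B->ABC, C->BA

  step 2 ⇒ step 3: BABCBAABCBABCBA ⇒ ABC·B·ABC·BA·ABC·B·B·ABC·BA·ABC·B·ABC·BA·ABC·B
    A ↦ B
    B ↦ ABC
    C ↦ BA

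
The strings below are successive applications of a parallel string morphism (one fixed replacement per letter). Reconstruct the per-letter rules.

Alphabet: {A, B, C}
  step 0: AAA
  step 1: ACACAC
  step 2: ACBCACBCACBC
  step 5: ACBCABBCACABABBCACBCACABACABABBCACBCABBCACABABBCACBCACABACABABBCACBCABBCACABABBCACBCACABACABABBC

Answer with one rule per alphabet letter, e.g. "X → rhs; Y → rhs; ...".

A->AC, B->AB, C->BC

  step 1 ⇒ step 2: ACACAC ⇒ AC·BC·AC·BC·AC·BC
    A ↦ AC
    C ↦ BC
    B ↦ AB  (constrained at step 2)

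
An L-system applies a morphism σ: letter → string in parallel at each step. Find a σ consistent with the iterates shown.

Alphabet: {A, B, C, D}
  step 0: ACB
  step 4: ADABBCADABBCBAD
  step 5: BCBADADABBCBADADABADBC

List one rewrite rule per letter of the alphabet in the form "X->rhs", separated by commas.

A->B, B->AD, C->AB, D->C

  step 4 ⇒ step 5: ADABBCADABBCBAD ⇒ B·C·B·AD·AD·AB·B·C·B·AD·AD·AB·AD·B·C
    A ↦ B
    B ↦ AD
    C ↦ AB
    D ↦ C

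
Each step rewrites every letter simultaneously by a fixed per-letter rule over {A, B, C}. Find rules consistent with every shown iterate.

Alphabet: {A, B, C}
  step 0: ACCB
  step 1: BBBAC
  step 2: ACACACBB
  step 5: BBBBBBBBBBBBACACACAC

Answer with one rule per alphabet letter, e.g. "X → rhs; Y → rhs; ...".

A->B, B->AC, C->B

  step 1 ⇒ step 2: BBBAC ⇒ AC·AC·AC·B·B
    A ↦ B
    B ↦ AC
    C ↦ B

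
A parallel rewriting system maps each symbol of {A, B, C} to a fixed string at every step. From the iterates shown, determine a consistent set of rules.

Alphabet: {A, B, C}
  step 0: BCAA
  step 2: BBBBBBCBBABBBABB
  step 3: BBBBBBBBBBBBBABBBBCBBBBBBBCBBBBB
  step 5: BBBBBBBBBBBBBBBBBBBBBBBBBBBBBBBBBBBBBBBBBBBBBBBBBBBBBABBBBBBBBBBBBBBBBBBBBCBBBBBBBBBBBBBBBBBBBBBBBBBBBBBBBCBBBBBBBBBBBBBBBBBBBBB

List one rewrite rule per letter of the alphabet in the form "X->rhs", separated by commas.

  step 2 ⇒ step 3: BBBBBBCBBABBBABB ⇒ BB·BB·BB·BB·BB·BB·BA·BB·BB·CB·BB·BB·BB·CB·BB·BB
    A ↦ CB
    B ↦ BB
    C ↦ BA

A->CB, B->BB, C->BA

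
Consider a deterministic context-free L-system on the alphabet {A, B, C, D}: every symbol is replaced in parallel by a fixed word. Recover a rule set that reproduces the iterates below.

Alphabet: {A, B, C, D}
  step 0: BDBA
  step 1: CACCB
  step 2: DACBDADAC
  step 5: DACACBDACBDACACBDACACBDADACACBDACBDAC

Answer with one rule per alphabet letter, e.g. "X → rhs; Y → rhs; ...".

A->CB, B->C, C->DA, D->A

  step 1 ⇒ step 2: CACCB ⇒ DA·CB·DA·DA·C
    A ↦ CB
    B ↦ C
    C ↦ DA
  step 0 ⇒ step 1: BDBA ⇒ C·A·C·CB
    D ↦ A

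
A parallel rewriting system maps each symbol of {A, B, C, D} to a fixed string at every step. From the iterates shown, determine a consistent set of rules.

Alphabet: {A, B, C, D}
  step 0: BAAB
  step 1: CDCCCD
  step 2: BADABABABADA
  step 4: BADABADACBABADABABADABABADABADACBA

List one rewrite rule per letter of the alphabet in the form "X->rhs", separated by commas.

A->C, B->CD, C->BA, D->DA

  step 1 ⇒ step 2: CDCCCD ⇒ BA·DA·BA·BA·BA·DA
    C ↦ BA
    D ↦ DA
  step 0 ⇒ step 1: BAAB ⇒ CD·C·C·CD
    A ↦ C
  step 0 ⇒ step 1: BAAB ⇒ CD·C·C·CD
    B ↦ CD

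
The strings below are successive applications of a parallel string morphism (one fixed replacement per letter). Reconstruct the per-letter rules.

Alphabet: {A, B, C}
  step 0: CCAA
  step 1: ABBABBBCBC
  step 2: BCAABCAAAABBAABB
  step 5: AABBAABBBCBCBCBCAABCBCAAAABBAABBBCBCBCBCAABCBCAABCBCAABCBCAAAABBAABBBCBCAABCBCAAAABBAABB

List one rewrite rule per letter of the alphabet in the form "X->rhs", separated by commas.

A->BC, B->A, C->ABB

  step 1 ⇒ step 2: ABBABBBCBC ⇒ BC·A·A·BC·A·A·A·ABB·A·ABB
    A ↦ BC
    B ↦ A
    C ↦ ABB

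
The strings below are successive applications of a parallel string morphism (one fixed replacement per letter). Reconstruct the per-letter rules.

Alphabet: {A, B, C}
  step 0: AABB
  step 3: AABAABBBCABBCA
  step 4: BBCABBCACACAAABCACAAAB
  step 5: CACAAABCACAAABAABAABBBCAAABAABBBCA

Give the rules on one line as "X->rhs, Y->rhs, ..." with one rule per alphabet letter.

  step 4 ⇒ step 5: BBCABBCACACAAABCACAAAB ⇒ CA·CA·AA·B·CA·CA·AA·B·AA·B·AA·B·B·B·CA·AA·B·AA·B·B·B·CA
    A ↦ B
    B ↦ CA
    C ↦ AA

A->B, B->CA, C->AA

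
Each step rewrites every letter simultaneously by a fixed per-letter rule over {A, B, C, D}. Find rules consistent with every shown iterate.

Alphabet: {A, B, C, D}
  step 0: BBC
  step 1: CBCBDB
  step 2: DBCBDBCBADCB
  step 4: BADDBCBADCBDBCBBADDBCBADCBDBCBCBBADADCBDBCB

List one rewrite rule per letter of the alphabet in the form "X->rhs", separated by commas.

  step 1 ⇒ step 2: CBCBDB ⇒ DB·CB·DB·CB·AD·CB
    B ↦ CB
    C ↦ DB
    D ↦ AD
    A ↦ B  (constrained at step 2)

A->B, B->CB, C->DB, D->AD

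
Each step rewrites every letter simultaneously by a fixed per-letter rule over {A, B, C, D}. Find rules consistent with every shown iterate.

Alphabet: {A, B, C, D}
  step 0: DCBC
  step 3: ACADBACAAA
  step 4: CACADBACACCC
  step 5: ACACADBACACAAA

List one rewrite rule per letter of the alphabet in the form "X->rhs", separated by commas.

  step 4 ⇒ step 5: CACADBACACCC ⇒ A·C·A·C·ADB·A·C·A·C·A·A·A
    A ↦ C
    B ↦ A
    C ↦ A
    D ↦ ADB

A->C, B->A, C->A, D->ADB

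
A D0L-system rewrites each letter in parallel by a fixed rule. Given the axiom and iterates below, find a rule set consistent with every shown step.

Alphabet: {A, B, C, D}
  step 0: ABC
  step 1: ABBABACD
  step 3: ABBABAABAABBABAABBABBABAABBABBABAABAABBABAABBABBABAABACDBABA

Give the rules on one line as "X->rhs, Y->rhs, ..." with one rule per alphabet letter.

A->ABB, B->ABA, C->CD, D->B

  step 0 ⇒ step 1: ABC ⇒ ABB·ABA·CD
    A ↦ ABB
    B ↦ ABA
    C ↦ CD
    D ↦ B  (constrained at step 1)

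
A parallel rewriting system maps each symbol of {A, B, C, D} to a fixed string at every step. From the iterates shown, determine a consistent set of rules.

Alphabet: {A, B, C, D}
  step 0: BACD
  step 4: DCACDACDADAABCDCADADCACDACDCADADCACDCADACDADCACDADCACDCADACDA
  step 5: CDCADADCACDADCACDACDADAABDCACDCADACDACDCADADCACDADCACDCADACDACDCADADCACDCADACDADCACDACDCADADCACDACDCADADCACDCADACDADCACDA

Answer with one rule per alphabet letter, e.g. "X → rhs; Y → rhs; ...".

A->DA, B->AB, C->DCA, D->C

  step 4 ⇒ step 5: DCACDACDADAABCDCADADCACDACDCADADCACDCADACDADCACDADCACDCADACDA ⇒ C·DCA·DA·DCA·C·DA·DCA·C·DA·C·DA·DA·AB·DCA·C·DCA·DA·C·DA·C·DCA·DA·DCA·C·DA·DCA·C·DCA·DA·C·DA·C·DCA·DA·DCA·C·DCA·DA·C·DA·DCA·C·DA·C·DCA·DA·DCA·C·DA·C·DCA·DA·DCA·C·DCA·DA·C·DA·DCA·C·DA
    A ↦ DA
    B ↦ AB
    C ↦ DCA
    D ↦ C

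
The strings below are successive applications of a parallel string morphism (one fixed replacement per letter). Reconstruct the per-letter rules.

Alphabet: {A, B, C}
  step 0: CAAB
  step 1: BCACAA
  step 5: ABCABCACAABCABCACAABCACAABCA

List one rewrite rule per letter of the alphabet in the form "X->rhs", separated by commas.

A->CA, B->A, C->B

  step 0 ⇒ step 1: CAAB ⇒ B·CA·CA·A
    A ↦ CA
    B ↦ A
    C ↦ B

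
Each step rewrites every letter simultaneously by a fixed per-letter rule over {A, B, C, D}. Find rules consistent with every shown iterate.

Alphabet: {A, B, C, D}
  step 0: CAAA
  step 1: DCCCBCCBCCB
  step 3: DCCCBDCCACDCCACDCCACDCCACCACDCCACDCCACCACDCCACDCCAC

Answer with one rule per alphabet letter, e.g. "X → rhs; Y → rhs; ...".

  step 0 ⇒ step 1: CAAA ⇒ DC·CCB·CCB·CCB
    A ↦ CCB
    C ↦ DC
    B ↦ D  (constrained at step 1)
    D ↦ CAC  (constrained at step 1)

A->CCB, B->D, C->DC, D->CAC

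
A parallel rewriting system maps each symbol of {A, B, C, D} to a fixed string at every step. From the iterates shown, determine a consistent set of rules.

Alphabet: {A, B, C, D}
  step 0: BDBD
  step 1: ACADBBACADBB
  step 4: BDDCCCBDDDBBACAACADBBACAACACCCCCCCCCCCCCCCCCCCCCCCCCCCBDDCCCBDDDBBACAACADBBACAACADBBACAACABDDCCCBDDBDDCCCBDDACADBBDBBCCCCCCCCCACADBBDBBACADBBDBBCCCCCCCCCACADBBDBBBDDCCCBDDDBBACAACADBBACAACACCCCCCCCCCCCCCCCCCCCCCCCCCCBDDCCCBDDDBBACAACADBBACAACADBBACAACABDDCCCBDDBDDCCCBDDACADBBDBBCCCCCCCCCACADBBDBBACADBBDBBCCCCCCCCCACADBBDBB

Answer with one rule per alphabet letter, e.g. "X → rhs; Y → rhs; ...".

A->BDD, B->ACA, C->CCC, D->DBB

  step 0 ⇒ step 1: BDBD ⇒ ACA·DBB·ACA·DBB
    B ↦ ACA
    D ↦ DBB
    A ↦ BDD  (constrained at step 1)
    C ↦ CCC  (constrained at step 1)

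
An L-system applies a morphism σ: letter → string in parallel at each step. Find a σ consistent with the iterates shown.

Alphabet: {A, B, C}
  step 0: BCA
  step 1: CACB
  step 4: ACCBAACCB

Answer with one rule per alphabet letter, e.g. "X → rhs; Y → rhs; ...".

A->CB, B->C, C->A

  step 0 ⇒ step 1: BCA ⇒ C·A·CB
    A ↦ CB
    B ↦ C
    C ↦ A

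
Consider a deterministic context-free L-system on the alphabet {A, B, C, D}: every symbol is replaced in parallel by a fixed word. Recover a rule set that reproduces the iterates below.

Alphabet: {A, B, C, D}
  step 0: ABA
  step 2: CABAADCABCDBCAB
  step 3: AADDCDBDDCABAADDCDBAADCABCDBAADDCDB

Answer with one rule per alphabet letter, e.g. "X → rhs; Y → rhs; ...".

  step 2 ⇒ step 3: CABAADCABCDBCAB ⇒ AAD·D·CDB·D·D·CAB·AAD·D·CDB·AAD·CAB·CDB·AAD·D·CDB
    A ↦ D
    B ↦ CDB
    C ↦ AAD
    D ↦ CAB

A->D, B->CDB, C->AAD, D->CAB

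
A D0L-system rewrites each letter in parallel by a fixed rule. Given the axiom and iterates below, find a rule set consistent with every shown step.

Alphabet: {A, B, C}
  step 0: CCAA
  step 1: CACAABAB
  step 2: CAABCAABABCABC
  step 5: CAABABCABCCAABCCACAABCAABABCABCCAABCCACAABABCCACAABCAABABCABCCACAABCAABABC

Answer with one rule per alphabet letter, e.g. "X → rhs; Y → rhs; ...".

A->AB, B->C, C->CA

  step 1 ⇒ step 2: CACAABAB ⇒ CA·AB·CA·AB·AB·C·AB·C
    A ↦ AB
    B ↦ C
    C ↦ CA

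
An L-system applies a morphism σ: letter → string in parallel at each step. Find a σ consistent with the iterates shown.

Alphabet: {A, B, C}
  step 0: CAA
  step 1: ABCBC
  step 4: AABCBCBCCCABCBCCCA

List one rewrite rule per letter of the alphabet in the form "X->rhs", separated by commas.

  step 0 ⇒ step 1: CAA ⇒ A·BC·BC
    A ↦ BC
    C ↦ A
    B ↦ CC  (constrained at step 1)

A->BC, B->CC, C->A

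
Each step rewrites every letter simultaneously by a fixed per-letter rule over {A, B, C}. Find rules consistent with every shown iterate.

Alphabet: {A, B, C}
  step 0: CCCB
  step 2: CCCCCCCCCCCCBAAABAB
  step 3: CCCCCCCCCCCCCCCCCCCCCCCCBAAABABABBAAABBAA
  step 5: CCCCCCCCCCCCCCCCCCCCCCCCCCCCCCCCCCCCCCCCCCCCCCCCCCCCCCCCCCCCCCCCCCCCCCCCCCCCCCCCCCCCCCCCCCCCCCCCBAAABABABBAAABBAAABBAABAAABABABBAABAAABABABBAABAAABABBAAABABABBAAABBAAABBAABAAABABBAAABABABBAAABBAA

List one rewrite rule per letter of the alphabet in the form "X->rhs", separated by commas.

A->AB, B->BAA, C->CC

  step 2 ⇒ step 3: CCCCCCCCCCCCBAAABAB ⇒ CC·CC·CC·CC·CC·CC·CC·CC·CC·CC·CC·CC·BAA·AB·AB·AB·BAA·AB·BAA
    A ↦ AB
    B ↦ BAA
    C ↦ CC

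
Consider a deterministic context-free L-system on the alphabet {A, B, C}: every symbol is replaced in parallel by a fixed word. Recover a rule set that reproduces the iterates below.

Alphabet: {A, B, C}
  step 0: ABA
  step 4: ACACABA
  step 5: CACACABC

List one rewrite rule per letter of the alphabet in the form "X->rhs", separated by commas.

  step 4 ⇒ step 5: ACACABA ⇒ C·A·C·A·C·AB·C
    A ↦ C
    B ↦ AB
    C ↦ A

A->C, B->AB, C->A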